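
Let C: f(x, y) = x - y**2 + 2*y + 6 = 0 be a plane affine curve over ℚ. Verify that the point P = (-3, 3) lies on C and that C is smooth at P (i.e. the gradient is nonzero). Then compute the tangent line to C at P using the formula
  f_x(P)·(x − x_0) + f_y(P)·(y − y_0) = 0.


Tangent line at P: x - 4*y + 15 = 0.

Step 1: f(-3, 3) = 0, so P lies on C.
Step 2: partial derivatives
  f_x(x, y) = 1, f_y(x, y) = 2 - 2*y.
  f_x(P) = 1, f_y(P) = -4 (gradient nonzero, so P is smooth).
Step 3: tangent line at P: 1·(x − -3) + -4·(y − 3) = 0.
Expanding: x - 4*y + 15 = 0.


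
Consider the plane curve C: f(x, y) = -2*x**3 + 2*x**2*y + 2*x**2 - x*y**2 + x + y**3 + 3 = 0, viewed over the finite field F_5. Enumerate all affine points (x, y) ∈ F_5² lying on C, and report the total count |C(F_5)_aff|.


Affine F_5-points: {(0, 3), (1, 4), (2, 3), (3, 0), (4, 1)}; count = 5.

For each of the 25 pairs (x, y) ∈ F_5², evaluate f(x, y) mod 5. Record the zeros.
  x = 0: [0↦3, 1↦4, 2↦1, 3↦0, 4↦2]  zeros at y ∈ {3}
  x = 1: [0↦4, 1↦1, 2↦2, 3↦3, 4↦0]  zeros at y ∈ {4}
  x = 2: [0↦2, 1↦4, 2↦3, 3↦0, 4↦1]  zeros at y ∈ {3}
  x = 3: [0↦0, 1↦1, 2↦2, 3↦4, 4↦3]  zeros at y ∈ {0}
  x = 4: [0↦1, 1↦0, 2↦2, 3↦3, 4↦4]  zeros at y ∈ {1}
Collecting zeros: affine points = {(0, 3), (1, 4), (2, 3), (3, 0), (4, 1)}.
Total count |C(F_5)_aff| = 5.


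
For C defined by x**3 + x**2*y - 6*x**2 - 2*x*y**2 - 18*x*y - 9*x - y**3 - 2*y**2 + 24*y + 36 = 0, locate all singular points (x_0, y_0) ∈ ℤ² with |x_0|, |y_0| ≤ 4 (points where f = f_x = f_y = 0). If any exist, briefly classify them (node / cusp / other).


Singular points: {(3, -3)}; classification: cusp.

Compute partial derivatives:
  f_x = 3*x**2 + 2*x*y - 12*x - 2*y**2 - 18*y - 9.
  f_y = x**2 - 4*x*y - 18*x - 3*y**2 - 4*y + 24.
Scan x_0 ∈ {−4, ..., 4}. For each x_0, f_y(x_0, y) is a polynomial in y; find its integer roots y ∈ {−4, ..., 4}, then test f_x and f at those candidates.
  x = -4: f_y(-4, y) = -3*y**2 + 12*y + 112; no integer root y with |y| ≤ 4.
  x = -3: f_y(-3, y) = -3*y**2 + 8*y + 87; no integer root y with |y| ≤ 4.
  x = -2: f_y(-2, y) = -3*y**2 + 4*y + 64; vanishes at y ∈ {-4}. (-2, -4): f_x = 83 ≠ 0.
  x = -1: f_y(-1, y) = 43 - 3*y**2; no integer root y with |y| ≤ 4.
  x = 0: f_y(0, y) = -3*y**2 - 4*y + 24; no integer root y with |y| ≤ 4.
  x = 1: f_y(1, y) = -3*y**2 - 8*y + 7; no integer root y with |y| ≤ 4.
  x = 2: f_y(2, y) = -3*y**2 - 12*y - 8; no integer root y with |y| ≤ 4.
  x = 3: f_y(3, y) = -3*y**2 - 16*y - 21; vanishes at y ∈ {-3}. (3, -3): f_x = 0, f = 0 — SINGULAR.
  x = 4: f_y(4, y) = -3*y**2 - 20*y - 32; vanishes at y ∈ {-4}. (4, -4): f_x = -1 ≠ 0.
Only singular point on the grid: (3, -3).
Classify: substitute x = 3 + u, y = -3 + v and expand: f = u**3 + u**2*v - 2*u*v**2 - v**3 + v**2.
No constant or linear terms (consistent with a singular point). Quadratic part: v**2. Cubic part: u**3 + u**2*v - 2*u*v**2 - v**3.
The quadratic part v**2 is a perfect square, so there is a single (double) tangent line v = 0, i.e. y = -3. Restricting the cubic part to that line (v = 0) leaves u**3 ≠ 0, so f is not divisible by v and the branch is v² ≈ -u**3 to lowest order — this is a cusp.
Classification: cusp.


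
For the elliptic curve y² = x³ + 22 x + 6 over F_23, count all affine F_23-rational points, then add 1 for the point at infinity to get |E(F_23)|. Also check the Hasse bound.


Affine points = {(0, 11), (0, 12), (1, 11), (1, 12), (2, 9), (2, 14), (6, 3), (6, 20), (8, 2), (8, 21), (9, 6), (9, 17), (15, 10), (15, 13), (17, 7), (17, 16), (18, 1), (18, 22), (21, 0), (22, 11), (22, 12)}; affine count = 21; |E(F_23)| = 22.

Discriminant check: Δ ∝ 4a³ + 27b² = 4·22³ + 27·6² = 4·10648 + 27·36 ≡ 2 (mod 23). Nonzero ⇒ E is nonsingular.
For each x ∈ F_23, compute rhs = x³ + 22·x + 6 mod 23, then count y ∈ F_23 with y² ≡ rhs.
  x = 0: rhs = 6, matching y values: 11, 12 (2 points).
  x = 1: rhs = 6, matching y values: 11, 12 (2 points).
  x = 2: rhs = 12, matching y values: 9, 14 (2 points).
  x = 3: rhs = 7, matching y values: none (0 points).
  x = 4: rhs = 20, matching y values: none (0 points).
  x = 5: rhs = 11, matching y values: none (0 points).
  x = 6: rhs = 9, matching y values: 3, 20 (2 points).
  x = 7: rhs = 20, matching y values: none (0 points).
  x = 8: rhs = 4, matching y values: 2, 21 (2 points).
  x = 9: rhs = 13, matching y values: 6, 17 (2 points).
  x = 10: rhs = 7, matching y values: none (0 points).
  x = 11: rhs = 15, matching y values: none (0 points).
  x = 12: rhs = 20, matching y values: none (0 points).
  x = 13: rhs = 5, matching y values: none (0 points).
  x = 14: rhs = 22, matching y values: none (0 points).
  x = 15: rhs = 8, matching y values: 10, 13 (2 points).
  x = 16: rhs = 15, matching y values: none (0 points).
  x = 17: rhs = 3, matching y values: 7, 16 (2 points).
  x = 18: rhs = 1, matching y values: 1, 22 (2 points).
  x = 19: rhs = 15, matching y values: none (0 points).
  x = 20: rhs = 5, matching y values: none (0 points).
  x = 21: rhs = 0, matching y values: 0 (1 points).
  x = 22: rhs = 6, matching y values: 11, 12 (2 points).
Total affine count: 21.
Full point count |E(F_23)| = 21 + 1 = 22.
Hasse bound: |22 − (23+1)| = |-2| = 2 ≤ 2√23 ≈ 9.5917 ✓.


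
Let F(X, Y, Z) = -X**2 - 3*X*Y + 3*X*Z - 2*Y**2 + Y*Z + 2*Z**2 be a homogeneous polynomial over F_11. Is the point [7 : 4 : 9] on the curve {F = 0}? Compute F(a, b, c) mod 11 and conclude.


F(7,4,9) ≡ 2 (mod 11); P is NOT on the curve.

Evaluate F(7, 4, 9) term-by-term (mod 11).
  -X**2 ↦ -1·49·1·1 = -49
  -3*X*Y ↦ -3·7·4·1 = -84
  3*X*Z ↦ 3·7·1·9 = 189
  -2*Y**2 ↦ -2·1·16·1 = -32
  Y*Z ↦ 1·1·4·9 = 36
  2*Z**2 ↦ 2·1·1·81 = 162
Sum: F(7, 4, 9) = (-49) + (-84) + (189) + (-32) + (36) + (162) = 222.
Reducing mod 11: 222 ≡ 2 (mod 11).
Since F(a, b, c) ≡ 2 ≠ 0 (mod 11), P does NOT lie on the curve.


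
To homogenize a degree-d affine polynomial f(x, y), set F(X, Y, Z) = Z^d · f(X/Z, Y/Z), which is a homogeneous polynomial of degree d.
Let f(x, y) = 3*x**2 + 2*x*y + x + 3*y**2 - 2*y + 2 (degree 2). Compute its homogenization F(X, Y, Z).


F(X, Y, Z) = 3*X**2 + 2*X*Y + X*Z + 3*Y**2 - 2*Y*Z + 2*Z**2

deg(f) = 2.
Substitute x = X/Z, y = Y/Z into f, then multiply by Z^2.
  monomial 3·x^2·y^0 ↦ 3·X^2·Y^0·Z^0.
  monomial 2·x^1·y^1 ↦ 2·X^1·Y^1·Z^0.
  monomial 1·x^1·y^0 ↦ 1·X^1·Y^0·Z^1.
  monomial 3·x^0·y^2 ↦ 3·X^0·Y^2·Z^0.
  monomial -2·x^0·y^1 ↦ -2·X^0·Y^1·Z^1.
  monomial 2·x^0·y^0 ↦ 2·X^0·Y^0·Z^2.
Collecting: F(X, Y, Z) = 3*X**2 + 2*X*Y + X*Z + 3*Y**2 - 2*Y*Z + 2*Z**2.


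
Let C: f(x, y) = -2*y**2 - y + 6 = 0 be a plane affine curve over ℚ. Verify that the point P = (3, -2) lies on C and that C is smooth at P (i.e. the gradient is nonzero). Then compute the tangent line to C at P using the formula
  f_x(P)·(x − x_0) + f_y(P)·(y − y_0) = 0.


Tangent line at P: 7*y + 14 = 0.

Step 1: f(3, -2) = 0, so P lies on C.
Step 2: partial derivatives
  f_x(x, y) = 0, f_y(x, y) = -4*y - 1.
  f_x(P) = 0, f_y(P) = 7 (gradient nonzero, so P is smooth).
Step 3: tangent line at P: 0·(x − 3) + 7·(y − -2) = 0.
Expanding: 7*y + 14 = 0.


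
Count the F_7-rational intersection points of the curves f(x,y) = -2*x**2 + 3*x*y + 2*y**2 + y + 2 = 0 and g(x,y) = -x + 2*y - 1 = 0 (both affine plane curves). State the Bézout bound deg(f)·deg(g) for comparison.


Common zeros: {(6, 0)}; count = 1; Bézout bound = 2.

deg(f) = 2, deg(g) = 1, so Bézout bound = 2.
Scan x ∈ F_7. For each x, list the y ∈ F_7 with f(x, y) ≡ 0 and those with g(x, y) ≡ 0 (mod 7); the common zeros in that column are the intersection.
  x = 0: f ≡ 0 at y ∈ ∅; g ≡ 0 at y ∈ {4}; common: ∅.
  x = 1: f ≡ 0 at y ∈ {0, 5}; g ≡ 0 at y ∈ {1}; common: ∅.
  x = 2: f ≡ 0 at y ∈ ∅; g ≡ 0 at y ∈ {5}; common: ∅.
  x = 3: f ≡ 0 at y ∈ {4, 5}; g ≡ 0 at y ∈ {2}; common: ∅.
  x = 4: f ≡ 0 at y ∈ ∅; g ≡ 0 at y ∈ {6}; common: ∅.
  x = 5: f ≡ 0 at y ∈ ∅; g ≡ 0 at y ∈ {3}; common: ∅.
  x = 6: f ≡ 0 at y ∈ {0, 1}; g ≡ 0 at y ∈ {0}; common: {0}.
Collecting: common zeros = {(6, 0)}, so the count is 1.
Comparison with the Bézout bound: 1 ≤ 2 = deg(f)·deg(g), as expected for curves with no common component (the affine F_7-count falls short of the bound because intersections may lie at infinity, over extension fields, or carry multiplicity).


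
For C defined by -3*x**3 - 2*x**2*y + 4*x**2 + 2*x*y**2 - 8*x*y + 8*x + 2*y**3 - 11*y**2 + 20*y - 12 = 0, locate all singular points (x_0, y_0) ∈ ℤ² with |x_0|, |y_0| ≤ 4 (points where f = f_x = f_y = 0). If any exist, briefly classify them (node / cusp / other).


Singular points: {(0, 2)}; classification: cusp.

Compute partial derivatives:
  f_x = -9*x**2 - 4*x*y + 8*x + 2*y**2 - 8*y + 8.
  f_y = -2*x**2 + 4*x*y - 8*x + 6*y**2 - 22*y + 20.
Scan x_0 ∈ {−4, ..., 4}. For each x_0, f_y(x_0, y) is a polynomial in y; find its integer roots y ∈ {−4, ..., 4}, then test f_x and f at those candidates.
  x = -4: f_y(-4, y) = 6*y**2 - 38*y + 20; no integer root y with |y| ≤ 4.
  x = -3: f_y(-3, y) = 6*y**2 - 34*y + 26; no integer root y with |y| ≤ 4.
  x = -2: f_y(-2, y) = 6*y**2 - 30*y + 28; no integer root y with |y| ≤ 4.
  x = -1: f_y(-1, y) = 6*y**2 - 26*y + 26; no integer root y with |y| ≤ 4.
  x = 0: f_y(0, y) = 6*y**2 - 22*y + 20; vanishes at y ∈ {2}. (0, 2): f_x = 0, f = 0 — SINGULAR.
  x = 1: f_y(1, y) = 6*y**2 - 18*y + 10; no integer root y with |y| ≤ 4.
  x = 2: f_y(2, y) = 6*y**2 - 14*y - 4; no integer root y with |y| ≤ 4.
  x = 3: f_y(3, y) = 6*y**2 - 10*y - 22; no integer root y with |y| ≤ 4.
  x = 4: f_y(4, y) = 6*y**2 - 6*y - 44; no integer root y with |y| ≤ 4.
Only singular point on the grid: (0, 2).
Classify: substitute x = 0 + u, y = 2 + v and expand: f = -3*u**3 - 2*u**2*v + 2*u*v**2 + 2*v**3 + v**2.
No constant or linear terms (consistent with a singular point). Quadratic part: v**2. Cubic part: -3*u**3 - 2*u**2*v + 2*u*v**2 + 2*v**3.
The quadratic part v**2 is a perfect square, so there is a single (double) tangent line v = 0, i.e. y = 2. Restricting the cubic part to that line (v = 0) leaves -3*u**3 ≠ 0, so f is not divisible by v and the branch is v² ≈ 3*u**3 to lowest order — this is a cusp.
Classification: cusp.


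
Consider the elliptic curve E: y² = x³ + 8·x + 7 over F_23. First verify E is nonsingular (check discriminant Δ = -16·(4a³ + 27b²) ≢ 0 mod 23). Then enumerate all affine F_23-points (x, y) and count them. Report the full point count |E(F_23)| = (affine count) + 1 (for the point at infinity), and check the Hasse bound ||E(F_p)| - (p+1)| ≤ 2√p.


Affine points = {(1, 4), (1, 19), (2, 10), (2, 13), (3, 9), (3, 14), (6, 8), (6, 15), (8, 10), (8, 13), (9, 7), (9, 16), (10, 11), (10, 12), (11, 0), (13, 10), (13, 13), (15, 11), (15, 12), (18, 7), (18, 16), (19, 7), (19, 16), (20, 5), (20, 18), (21, 11), (21, 12)}; affine count = 27; |E(F_23)| = 28.

Discriminant check: Δ ∝ 4a³ + 27b² = 4·8³ + 27·7² = 4·512 + 27·49 ≡ 13 (mod 23). Nonzero ⇒ E is nonsingular.
For each x ∈ F_23, compute rhs = x³ + 8·x + 7 mod 23, then count y ∈ F_23 with y² ≡ rhs.
  x = 0: rhs = 7, matching y values: none (0 points).
  x = 1: rhs = 16, matching y values: 4, 19 (2 points).
  x = 2: rhs = 8, matching y values: 10, 13 (2 points).
  x = 3: rhs = 12, matching y values: 9, 14 (2 points).
  x = 4: rhs = 11, matching y values: none (0 points).
  x = 5: rhs = 11, matching y values: none (0 points).
  x = 6: rhs = 18, matching y values: 8, 15 (2 points).
  x = 7: rhs = 15, matching y values: none (0 points).
  x = 8: rhs = 8, matching y values: 10, 13 (2 points).
  x = 9: rhs = 3, matching y values: 7, 16 (2 points).
  x = 10: rhs = 6, matching y values: 11, 12 (2 points).
  x = 11: rhs = 0, matching y values: 0 (1 points).
  x = 12: rhs = 14, matching y values: none (0 points).
  x = 13: rhs = 8, matching y values: 10, 13 (2 points).
  x = 14: rhs = 11, matching y values: none (0 points).
  x = 15: rhs = 6, matching y values: 11, 12 (2 points).
  x = 16: rhs = 22, matching y values: none (0 points).
  x = 17: rhs = 19, matching y values: none (0 points).
  x = 18: rhs = 3, matching y values: 7, 16 (2 points).
  x = 19: rhs = 3, matching y values: 7, 16 (2 points).
  x = 20: rhs = 2, matching y values: 5, 18 (2 points).
  x = 21: rhs = 6, matching y values: 11, 12 (2 points).
  x = 22: rhs = 21, matching y values: none (0 points).
Total affine count: 27.
Full point count |E(F_23)| = 27 + 1 = 28.
Hasse bound: |28 − (23+1)| = |4| = 4 ≤ 2√23 ≈ 9.5917 ✓.


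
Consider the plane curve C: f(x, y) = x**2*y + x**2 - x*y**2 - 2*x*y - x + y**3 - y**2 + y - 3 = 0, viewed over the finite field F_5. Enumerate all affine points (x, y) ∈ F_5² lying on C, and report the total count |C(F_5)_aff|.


Affine F_5-points: {(4, 2)}; count = 1.

For each of the 25 pairs (x, y) ∈ F_5², evaluate f(x, y) mod 5. Record the zeros.
  x = 0: [0↦2, 1↦3, 2↦3, 3↦3, 4↦4]  zeros at y ∈ ∅
  x = 1: [0↦2, 1↦1, 2↦2, 3↦1, 4↦4]  zeros at y ∈ ∅
  x = 2: [0↦4, 1↦3, 2↦2, 3↦2, 4↦4]  zeros at y ∈ ∅
  x = 3: [0↦3, 1↦4, 2↦3, 3↦1, 4↦4]  zeros at y ∈ ∅
  x = 4: [0↦4, 1↦4, 2↦0, 3↦3, 4↦4]  zeros at y ∈ {2}
Collecting zeros: affine points = {(4, 2)}.
Total count |C(F_5)_aff| = 1.


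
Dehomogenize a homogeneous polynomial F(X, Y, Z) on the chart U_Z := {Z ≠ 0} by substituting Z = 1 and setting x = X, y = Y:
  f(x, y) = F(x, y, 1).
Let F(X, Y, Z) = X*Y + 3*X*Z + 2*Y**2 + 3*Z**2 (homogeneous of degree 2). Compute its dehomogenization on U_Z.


f(x, y) = x*y + 3*x + 2*y**2 + 3

On U_Z we set Z = 1. Each monomial c·X^i·Y^j·Z^k in F becomes c·x^i·y^j·1^k = c·x^i·y^j.
Substituting Z = 1: F(X, Y, 1) = x*y + 3*x + 2*y**2 + 3.
Note: deg(f) ≤ deg(F) = 2; strict inequality happens when F is divisible by Z (lost terms).


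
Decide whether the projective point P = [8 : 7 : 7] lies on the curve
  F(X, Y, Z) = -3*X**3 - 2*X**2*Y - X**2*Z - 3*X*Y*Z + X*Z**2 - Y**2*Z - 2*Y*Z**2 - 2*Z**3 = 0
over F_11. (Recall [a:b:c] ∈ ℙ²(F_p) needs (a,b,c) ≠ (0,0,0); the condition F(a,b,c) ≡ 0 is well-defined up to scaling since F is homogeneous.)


F(8,7,7) ≡ 0 (mod 11); P is on the curve.

Evaluate F(8, 7, 7) term-by-term (mod 11).
  -3*X**3 ↦ -3·512·1·1 = -1536
  -2*X**2*Y ↦ -2·64·7·1 = -896
  -X**2*Z ↦ -1·64·1·7 = -448
  -3*X*Y*Z ↦ -3·8·7·7 = -1176
  X*Z**2 ↦ 1·8·1·49 = 392
  -Y**2*Z ↦ -1·1·49·7 = -343
  -2*Y*Z**2 ↦ -2·1·7·49 = -686
  -2*Z**3 ↦ -2·1·1·343 = -686
Sum: F(8, 7, 7) = (-1536) + (-896) + (-448) + (-1176) + (392) + (-343) + (-686) + (-686) = -5379.
Reducing mod 11: -5379 ≡ 0 (mod 11).
Since F(a, b, c) ≡ 0 (mod 11), P lies on the curve.


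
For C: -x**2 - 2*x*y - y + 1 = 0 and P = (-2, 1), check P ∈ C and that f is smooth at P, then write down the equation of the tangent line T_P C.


Tangent line at P: 2*x + 3*y + 1 = 0.

Step 1: f(-2, 1) = 0, so P lies on C.
Step 2: partial derivatives
  f_x(x, y) = -2*x - 2*y, f_y(x, y) = -2*x - 1.
  f_x(P) = 2, f_y(P) = 3 (gradient nonzero, so P is smooth).
Step 3: tangent line at P: 2·(x − -2) + 3·(y − 1) = 0.
Expanding: 2*x + 3*y + 1 = 0.


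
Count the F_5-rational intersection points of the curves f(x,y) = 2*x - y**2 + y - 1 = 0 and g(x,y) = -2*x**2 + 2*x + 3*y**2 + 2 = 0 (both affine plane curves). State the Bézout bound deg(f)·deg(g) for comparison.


Common zeros: {(3, 0), (4, 2)}; count = 2; Bézout bound = 4.

deg(f) = 2, deg(g) = 2, so Bézout bound = 4.
Scan x ∈ F_5. For each x, list the y ∈ F_5 with f(x, y) ≡ 0 and those with g(x, y) ≡ 0 (mod 5); the common zeros in that column are the intersection.
  x = 0: f ≡ 0 at y ∈ ∅; g ≡ 0 at y ∈ {1, 4}; common: ∅.
  x = 1: f ≡ 0 at y ∈ {3}; g ≡ 0 at y ∈ {1, 4}; common: ∅.
  x = 2: f ≡ 0 at y ∈ ∅; g ≡ 0 at y ∈ {2, 3}; common: ∅.
  x = 3: f ≡ 0 at y ∈ {0, 1}; g ≡ 0 at y ∈ {0}; common: {0}.
  x = 4: f ≡ 0 at y ∈ {2, 4}; g ≡ 0 at y ∈ {2, 3}; common: {2}.
Collecting: common zeros = {(3, 0), (4, 2)}, so the count is 2.
Comparison with the Bézout bound: 2 ≤ 4 = deg(f)·deg(g), as expected for curves with no common component (the affine F_5-count falls short of the bound because intersections may lie at infinity, over extension fields, or carry multiplicity).


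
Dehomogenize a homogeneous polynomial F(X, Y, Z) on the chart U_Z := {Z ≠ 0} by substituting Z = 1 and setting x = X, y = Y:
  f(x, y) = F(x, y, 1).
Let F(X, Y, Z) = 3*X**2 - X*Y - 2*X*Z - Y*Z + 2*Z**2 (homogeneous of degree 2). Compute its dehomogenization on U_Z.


f(x, y) = 3*x**2 - x*y - 2*x - y + 2

On U_Z we set Z = 1. Each monomial c·X^i·Y^j·Z^k in F becomes c·x^i·y^j·1^k = c·x^i·y^j.
Substituting Z = 1: F(X, Y, 1) = 3*x**2 - x*y - 2*x - y + 2.
Note: deg(f) ≤ deg(F) = 2; strict inequality happens when F is divisible by Z (lost terms).


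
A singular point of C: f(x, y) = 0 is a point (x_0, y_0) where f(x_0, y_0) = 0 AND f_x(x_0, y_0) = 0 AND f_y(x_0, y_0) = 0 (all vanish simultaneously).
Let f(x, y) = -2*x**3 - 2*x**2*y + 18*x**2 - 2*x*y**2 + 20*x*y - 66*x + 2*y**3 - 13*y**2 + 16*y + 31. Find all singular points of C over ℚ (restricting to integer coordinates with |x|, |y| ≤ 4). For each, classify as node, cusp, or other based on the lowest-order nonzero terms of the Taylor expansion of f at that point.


Singular points: {(2, 3)}; classification: cusp.

Compute partial derivatives:
  f_x = -6*x**2 - 4*x*y + 36*x - 2*y**2 + 20*y - 66.
  f_y = -2*x**2 - 4*x*y + 20*x + 6*y**2 - 26*y + 16.
Scan x_0 ∈ {−4, ..., 4}. For each x_0, f_y(x_0, y) is a polynomial in y; find its integer roots y ∈ {−4, ..., 4}, then test f_x and f at those candidates.
  x = -4: f_y(-4, y) = 6*y**2 - 10*y - 96; no integer root y with |y| ≤ 4.
  x = -3: f_y(-3, y) = 6*y**2 - 14*y - 62; no integer root y with |y| ≤ 4.
  x = -2: f_y(-2, y) = 6*y**2 - 18*y - 32; no integer root y with |y| ≤ 4.
  x = -1: f_y(-1, y) = 6*y**2 - 22*y - 6; no integer root y with |y| ≤ 4.
  x = 0: f_y(0, y) = 6*y**2 - 26*y + 16; no integer root y with |y| ≤ 4.
  x = 1: f_y(1, y) = 6*y**2 - 30*y + 34; no integer root y with |y| ≤ 4.
  x = 2: f_y(2, y) = 6*y**2 - 34*y + 48; vanishes at y ∈ {3}. (2, 3): f_x = 0, f = 0 — SINGULAR.
  x = 3: f_y(3, y) = 6*y**2 - 38*y + 58; no integer root y with |y| ≤ 4.
  x = 4: f_y(4, y) = 6*y**2 - 42*y + 64; no integer root y with |y| ≤ 4.
Only singular point on the grid: (2, 3).
Classify: substitute x = 2 + u, y = 3 + v and expand: f = -2*u**3 - 2*u**2*v - 2*u*v**2 + 2*v**3 + v**2.
No constant or linear terms (consistent with a singular point). Quadratic part: v**2. Cubic part: -2*u**3 - 2*u**2*v - 2*u*v**2 + 2*v**3.
The quadratic part v**2 is a perfect square, so there is a single (double) tangent line v = 0, i.e. y = 3. Restricting the cubic part to that line (v = 0) leaves -2*u**3 ≠ 0, so f is not divisible by v and the branch is v² ≈ 2*u**3 to lowest order — this is a cusp.
Classification: cusp.


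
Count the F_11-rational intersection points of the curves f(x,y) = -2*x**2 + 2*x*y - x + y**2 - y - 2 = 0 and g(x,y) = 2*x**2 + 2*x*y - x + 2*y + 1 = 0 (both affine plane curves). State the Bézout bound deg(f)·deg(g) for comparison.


Common zeros: ∅; count = 0; Bézout bound = 4.

deg(f) = 2, deg(g) = 2, so Bézout bound = 4.
Scan x ∈ F_11. For each x, list the y ∈ F_11 with f(x, y) ≡ 0 and those with g(x, y) ≡ 0 (mod 11); the common zeros in that column are the intersection.
  x = 0: f ≡ 0 at y ∈ {2, 10}; g ≡ 0 at y ∈ {5}; common: ∅.
  x = 1: f ≡ 0 at y ∈ ∅; g ≡ 0 at y ∈ {5}; common: ∅.
  x = 2: f ≡ 0 at y ∈ ∅; g ≡ 0 at y ∈ {8}; common: ∅.
  x = 3: f ≡ 0 at y ∈ ∅; g ≡ 0 at y ∈ {9}; common: ∅.
  x = 4: f ≡ 0 at y ∈ {5, 10}; g ≡ 0 at y ∈ {7}; common: ∅.
  x = 5: f ≡ 0 at y ∈ {6, 7}; g ≡ 0 at y ∈ {9}; common: ∅.
  x = 6: f ≡ 0 at y ∈ {5, 6}; g ≡ 0 at y ∈ {7}; common: ∅.
  x = 7: f ≡ 0 at y ∈ {2, 7}; g ≡ 0 at y ∈ {8}; common: ∅.
  x = 8: f ≡ 0 at y ∈ ∅; g ≡ 0 at y ∈ {0}; common: ∅.
  x = 9: f ≡ 0 at y ∈ ∅; g ≡ 0 at y ∈ {0}; common: ∅.
  x = 10: f ≡ 0 at y ∈ ∅; g ≡ 0 at y ∈ ∅; common: ∅.
Collecting: common zeros = ∅, so the count is 0.
Comparison with the Bézout bound: 0 ≤ 4 = deg(f)·deg(g), as expected for curves with no common component (the affine F_11-count falls short of the bound because intersections may lie at infinity, over extension fields, or carry multiplicity).


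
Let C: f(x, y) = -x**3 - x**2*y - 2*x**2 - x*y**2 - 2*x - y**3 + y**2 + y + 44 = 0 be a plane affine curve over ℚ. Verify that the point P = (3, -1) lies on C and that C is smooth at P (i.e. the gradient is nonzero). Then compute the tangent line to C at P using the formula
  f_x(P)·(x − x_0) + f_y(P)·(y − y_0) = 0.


Tangent line at P: -36*x - 7*y + 101 = 0.

Step 1: f(3, -1) = 0, so P lies on C.
Step 2: partial derivatives
  f_x(x, y) = -3*x**2 - 2*x*y - 4*x - y**2 - 2, f_y(x, y) = -x**2 - 2*x*y - 3*y**2 + 2*y + 1.
  f_x(P) = -36, f_y(P) = -7 (gradient nonzero, so P is smooth).
Step 3: tangent line at P: -36·(x − 3) + -7·(y − -1) = 0.
Expanding: -36*x - 7*y + 101 = 0.


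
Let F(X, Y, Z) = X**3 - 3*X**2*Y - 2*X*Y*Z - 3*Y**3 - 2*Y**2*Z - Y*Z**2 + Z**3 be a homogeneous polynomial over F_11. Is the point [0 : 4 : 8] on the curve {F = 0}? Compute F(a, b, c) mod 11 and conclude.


F(0,4,8) ≡ 6 (mod 11); P is NOT on the curve.

Evaluate F(0, 4, 8) term-by-term (mod 11).
  X**3 ↦ 1·0·1·1 = 0
  -3*X**2*Y ↦ -3·0·4·1 = 0
  -2*X*Y*Z ↦ -2·0·4·8 = 0
  -3*Y**3 ↦ -3·1·64·1 = -192
  -2*Y**2*Z ↦ -2·1·16·8 = -256
  -Y*Z**2 ↦ -1·1·4·64 = -256
  Z**3 ↦ 1·1·1·512 = 512
Sum: F(0, 4, 8) = (0) + (0) + (0) + (-192) + (-256) + (-256) + (512) = -192.
Reducing mod 11: -192 ≡ 6 (mod 11).
Since F(a, b, c) ≡ 6 ≠ 0 (mod 11), P does NOT lie on the curve.


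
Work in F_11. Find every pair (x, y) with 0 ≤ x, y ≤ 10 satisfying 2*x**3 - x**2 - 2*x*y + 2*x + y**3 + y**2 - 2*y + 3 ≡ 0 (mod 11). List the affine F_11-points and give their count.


Affine F_11-points: {(0, 2), (0, 3), (0, 5), (1, 8), (3, 3), (3, 9), (5, 6), (7, 9), (8, 0), (9, 7), (10, 1)}; count = 11.

For each of the 121 pairs (x, y) ∈ F_11², evaluate f(x, y) mod 11. Record the zeros.
  x = 0: [0↦3, 1↦3, 2↦0, 3↦0, 4↦9, 5↦0, 6↦1, 7↦7, 8↦2, 9↦3, 10↦5]  zeros at y ∈ {2, 3, 5}
  x = 1: [0↦6, 1↦4, 2↦10, 3↦8, 4↦4, 5↦4, 6↦3, 7↦7, 8↦0, 9↦10, 10↦10]  zeros at y ∈ {8}
  x = 2: [0↦8, 1↦4, 2↦8, 3↦4, 4↦9, 5↦7, 6↦4, 7↦6, 8↦8, 9↦5, 10↦3]  zeros at y ∈ ∅
  x = 3: [0↦10, 1↦4, 2↦6, 3↦0, 4↦3, 5↦10, 6↦5, 7↦5, 8↦5, 9↦0, 10↦7]  zeros at y ∈ {3, 9}
  x = 4: [0↦2, 1↦5, 2↦5, 3↦8, 4↦9, 5↦3, 6↦7, 7↦5, 8↦3, 9↦7, 10↦1]  zeros at y ∈ ∅
  x = 5: [0↦7, 1↦8, 2↦6, 3↦7, 4↦6, 5↦9, 6↦0, 7↦7, 8↦3, 9↦5, 10↦8]  zeros at y ∈ {6}
  x = 6: [0↦4, 1↦3, 2↦10, 3↦9, 4↦6, 5↦7, 6↦7, 7↦1, 8↦6, 9↦6, 10↦7]  zeros at y ∈ ∅
  x = 7: [0↦5, 1↦2, 2↦7, 3↦4, 4↦10, 5↦9, 6↦7, 7↦10, 8↦2, 9↦0, 10↦10]  zeros at y ∈ {9}
  x = 8: [0↦0, 1↦6, 2↦9, 3↦4, 4↦8, 5↦5, 6↦1, 7↦2, 8↦3, 9↦10, 10↦7]  zeros at y ∈ {0}
  x = 9: [0↦1, 1↦5, 2↦6, 3↦10, 4↦1, 5↦7, 6↦1, 7↦0, 8↦10, 9↦4, 10↦10]  zeros at y ∈ {7}
  x = 10: [0↦9, 1↦0, 2↦10, 3↦1, 4↦1, 5↦5, 6↦8, 7↦5, 8↦2, 9↦5, 10↦9]  zeros at y ∈ {1}
Collecting zeros: affine points = {(0, 2), (0, 3), (0, 5), (1, 8), (3, 3), (3, 9), (5, 6), (7, 9), (8, 0), (9, 7), (10, 1)}.
Total count |C(F_11)_aff| = 11.


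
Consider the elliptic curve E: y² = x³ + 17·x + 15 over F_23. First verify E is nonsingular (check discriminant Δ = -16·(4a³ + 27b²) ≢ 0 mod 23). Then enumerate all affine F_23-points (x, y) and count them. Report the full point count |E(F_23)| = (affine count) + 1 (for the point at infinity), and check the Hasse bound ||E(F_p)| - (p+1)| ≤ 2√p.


Affine points = {(3, 1), (3, 22), (4, 3), (4, 20), (5, 8), (5, 15), (9, 0), (10, 9), (10, 14), (13, 8), (13, 15), (16, 6), (16, 17), (18, 9), (18, 14), (20, 11), (20, 12)}; affine count = 17; |E(F_23)| = 18.

Discriminant check: Δ ∝ 4a³ + 27b² = 4·17³ + 27·15² = 4·4913 + 27·225 ≡ 13 (mod 23). Nonzero ⇒ E is nonsingular.
For each x ∈ F_23, compute rhs = x³ + 17·x + 15 mod 23, then count y ∈ F_23 with y² ≡ rhs.
  x = 0: rhs = 15, matching y values: none (0 points).
  x = 1: rhs = 10, matching y values: none (0 points).
  x = 2: rhs = 11, matching y values: none (0 points).
  x = 3: rhs = 1, matching y values: 1, 22 (2 points).
  x = 4: rhs = 9, matching y values: 3, 20 (2 points).
  x = 5: rhs = 18, matching y values: 8, 15 (2 points).
  x = 6: rhs = 11, matching y values: none (0 points).
  x = 7: rhs = 17, matching y values: none (0 points).
  x = 8: rhs = 19, matching y values: none (0 points).
  x = 9: rhs = 0, matching y values: 0 (1 points).
  x = 10: rhs = 12, matching y values: 9, 14 (2 points).
  x = 11: rhs = 15, matching y values: none (0 points).
  x = 12: rhs = 15, matching y values: none (0 points).
  x = 13: rhs = 18, matching y values: 8, 15 (2 points).
  x = 14: rhs = 7, matching y values: none (0 points).
  x = 15: rhs = 11, matching y values: none (0 points).
  x = 16: rhs = 13, matching y values: 6, 17 (2 points).
  x = 17: rhs = 19, matching y values: none (0 points).
  x = 18: rhs = 12, matching y values: 9, 14 (2 points).
  x = 19: rhs = 21, matching y values: none (0 points).
  x = 20: rhs = 6, matching y values: 11, 12 (2 points).
  x = 21: rhs = 19, matching y values: none (0 points).
  x = 22: rhs = 20, matching y values: none (0 points).
Total affine count: 17.
Full point count |E(F_23)| = 17 + 1 = 18.
Hasse bound: |18 − (23+1)| = |-6| = 6 ≤ 2√23 ≈ 9.5917 ✓.


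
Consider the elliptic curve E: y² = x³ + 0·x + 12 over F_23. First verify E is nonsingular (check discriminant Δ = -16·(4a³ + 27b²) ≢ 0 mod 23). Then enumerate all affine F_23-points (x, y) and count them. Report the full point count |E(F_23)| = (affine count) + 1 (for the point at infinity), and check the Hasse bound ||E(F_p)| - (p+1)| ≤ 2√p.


Affine points = {(0, 9), (0, 14), (1, 6), (1, 17), (3, 4), (3, 19), (8, 8), (8, 15), (10, 0), (11, 3), (11, 20), (13, 1), (13, 22), (15, 11), (15, 12), (17, 7), (17, 16), (18, 5), (18, 18), (20, 10), (20, 13), (21, 2), (21, 21)}; affine count = 23; |E(F_23)| = 24.

Discriminant check: Δ ∝ 4a³ + 27b² = 4·0³ + 27·12² = 4·0 + 27·144 ≡ 1 (mod 23). Nonzero ⇒ E is nonsingular.
For each x ∈ F_23, compute rhs = x³ + 0·x + 12 mod 23, then count y ∈ F_23 with y² ≡ rhs.
  x = 0: rhs = 12, matching y values: 9, 14 (2 points).
  x = 1: rhs = 13, matching y values: 6, 17 (2 points).
  x = 2: rhs = 20, matching y values: none (0 points).
  x = 3: rhs = 16, matching y values: 4, 19 (2 points).
  x = 4: rhs = 7, matching y values: none (0 points).
  x = 5: rhs = 22, matching y values: none (0 points).
  x = 6: rhs = 21, matching y values: none (0 points).
  x = 7: rhs = 10, matching y values: none (0 points).
  x = 8: rhs = 18, matching y values: 8, 15 (2 points).
  x = 9: rhs = 5, matching y values: none (0 points).
  x = 10: rhs = 0, matching y values: 0 (1 points).
  x = 11: rhs = 9, matching y values: 3, 20 (2 points).
  x = 12: rhs = 15, matching y values: none (0 points).
  x = 13: rhs = 1, matching y values: 1, 22 (2 points).
  x = 14: rhs = 19, matching y values: none (0 points).
  x = 15: rhs = 6, matching y values: 11, 12 (2 points).
  x = 16: rhs = 14, matching y values: none (0 points).
  x = 17: rhs = 3, matching y values: 7, 16 (2 points).
  x = 18: rhs = 2, matching y values: 5, 18 (2 points).
  x = 19: rhs = 17, matching y values: none (0 points).
  x = 20: rhs = 8, matching y values: 10, 13 (2 points).
  x = 21: rhs = 4, matching y values: 2, 21 (2 points).
  x = 22: rhs = 11, matching y values: none (0 points).
Total affine count: 23.
Full point count |E(F_23)| = 23 + 1 = 24.
Hasse bound: |24 − (23+1)| = |0| = 0 ≤ 2√23 ≈ 9.5917 ✓.


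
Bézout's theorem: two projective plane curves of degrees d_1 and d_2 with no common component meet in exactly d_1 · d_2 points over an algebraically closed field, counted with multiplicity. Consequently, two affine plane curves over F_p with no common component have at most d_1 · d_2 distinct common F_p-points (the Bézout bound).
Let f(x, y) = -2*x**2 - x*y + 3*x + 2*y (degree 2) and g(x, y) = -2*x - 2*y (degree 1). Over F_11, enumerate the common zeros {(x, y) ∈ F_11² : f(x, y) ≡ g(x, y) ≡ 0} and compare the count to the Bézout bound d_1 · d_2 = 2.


Common zeros: {(0, 0), (1, 10)}; count = 2; Bézout bound = 2.

deg(f) = 2, deg(g) = 1, so Bézout bound = 2.
Scan x ∈ F_11. For each x, list the y ∈ F_11 with f(x, y) ≡ 0 and those with g(x, y) ≡ 0 (mod 11); the common zeros in that column are the intersection.
  x = 0: f ≡ 0 at y ∈ {0}; g ≡ 0 at y ∈ {0}; common: {0}.
  x = 1: f ≡ 0 at y ∈ {10}; g ≡ 0 at y ∈ {10}; common: {10}.
  x = 2: f ≡ 0 at y ∈ ∅; g ≡ 0 at y ∈ {9}; common: ∅.
  x = 3: f ≡ 0 at y ∈ {2}; g ≡ 0 at y ∈ {8}; common: ∅.
  x = 4: f ≡ 0 at y ∈ {1}; g ≡ 0 at y ∈ {7}; common: ∅.
  x = 5: f ≡ 0 at y ∈ {3}; g ≡ 0 at y ∈ {6}; common: ∅.
  x = 6: f ≡ 0 at y ∈ {3}; g ≡ 0 at y ∈ {5}; common: ∅.
  x = 7: f ≡ 0 at y ∈ {0}; g ≡ 0 at y ∈ {4}; common: ∅.
  x = 8: f ≡ 0 at y ∈ {1}; g ≡ 0 at y ∈ {3}; common: ∅.
  x = 9: f ≡ 0 at y ∈ {9}; g ≡ 0 at y ∈ {2}; common: ∅.
  x = 10: f ≡ 0 at y ∈ {9}; g ≡ 0 at y ∈ {1}; common: ∅.
Collecting: common zeros = {(0, 0), (1, 10)}, so the count is 2.
Comparison with the Bézout bound: 2 ≤ 2 = deg(f)·deg(g), as expected for curves with no common component (the bound is attained).


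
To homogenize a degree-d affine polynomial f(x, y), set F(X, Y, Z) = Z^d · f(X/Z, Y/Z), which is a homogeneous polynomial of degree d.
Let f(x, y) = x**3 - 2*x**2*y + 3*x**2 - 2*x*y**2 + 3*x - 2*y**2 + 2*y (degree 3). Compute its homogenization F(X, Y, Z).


F(X, Y, Z) = X**3 - 2*X**2*Y + 3*X**2*Z - 2*X*Y**2 + 3*X*Z**2 - 2*Y**2*Z + 2*Y*Z**2

deg(f) = 3.
Substitute x = X/Z, y = Y/Z into f, then multiply by Z^3.
  monomial 1·x^3·y^0 ↦ 1·X^3·Y^0·Z^0.
  monomial -2·x^2·y^1 ↦ -2·X^2·Y^1·Z^0.
  monomial 3·x^2·y^0 ↦ 3·X^2·Y^0·Z^1.
  monomial -2·x^1·y^2 ↦ -2·X^1·Y^2·Z^0.
  monomial 3·x^1·y^0 ↦ 3·X^1·Y^0·Z^2.
  monomial -2·x^0·y^2 ↦ -2·X^0·Y^2·Z^1.
  monomial 2·x^0·y^1 ↦ 2·X^0·Y^1·Z^2.
Collecting: F(X, Y, Z) = X**3 - 2*X**2*Y + 3*X**2*Z - 2*X*Y**2 + 3*X*Z**2 - 2*Y**2*Z + 2*Y*Z**2.


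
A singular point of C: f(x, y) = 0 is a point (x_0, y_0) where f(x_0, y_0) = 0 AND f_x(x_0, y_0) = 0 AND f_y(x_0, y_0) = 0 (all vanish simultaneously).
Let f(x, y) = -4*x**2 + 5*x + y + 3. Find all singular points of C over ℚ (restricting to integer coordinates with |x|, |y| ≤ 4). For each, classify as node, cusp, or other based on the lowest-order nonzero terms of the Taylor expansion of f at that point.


No singular points in the scanned grid; C is smooth there.

Compute partial derivatives:
  f_x = 5 - 8*x.
  f_y = 1.
f_y = 1 is a nonzero constant, so f_y never vanishes: no point (x, y) can satisfy f = f_x = f_y = 0. In particular no (x, y) ∈ {−4, ..., 4}² is singular; the curve is smooth.


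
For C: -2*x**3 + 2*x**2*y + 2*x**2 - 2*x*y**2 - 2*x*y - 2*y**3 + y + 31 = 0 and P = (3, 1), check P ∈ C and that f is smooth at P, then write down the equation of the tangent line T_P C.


Tangent line at P: -34*x - 5*y + 107 = 0.

Step 1: f(3, 1) = 0, so P lies on C.
Step 2: partial derivatives
  f_x(x, y) = -6*x**2 + 4*x*y + 4*x - 2*y**2 - 2*y, f_y(x, y) = 2*x**2 - 4*x*y - 2*x - 6*y**2 + 1.
  f_x(P) = -34, f_y(P) = -5 (gradient nonzero, so P is smooth).
Step 3: tangent line at P: -34·(x − 3) + -5·(y − 1) = 0.
Expanding: -34*x - 5*y + 107 = 0.


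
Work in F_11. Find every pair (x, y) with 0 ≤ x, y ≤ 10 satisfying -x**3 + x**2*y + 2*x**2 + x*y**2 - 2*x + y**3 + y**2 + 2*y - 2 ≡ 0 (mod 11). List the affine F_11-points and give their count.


Affine F_11-points: {(1, 5), (2, 3), (4, 2), (4, 6), (4, 9), (7, 5), (8, 9), (10, 5), (10, 8), (10, 9)}; count = 10.

For each of the 121 pairs (x, y) ∈ F_11², evaluate f(x, y) mod 11. Record the zeros.
  x = 0: [0↦9, 1↦2, 2↦3, 3↦7, 4↦9, 5↦4, 6↦9, 7↦8, 8↦7, 9↦1, 10↦7]  zeros at y ∈ ∅
  x = 1: [0↦8, 1↦3, 2↦8, 3↦7, 4↦6, 5↦0, 6↦6, 7↦8, 8↦1, 9↦2, 10↦6]  zeros at y ∈ {5}
  x = 2: [0↦5, 1↦4, 2↦4, 3↦0, 4↦9, 5↦4, 6↦2, 7↦9, 8↦9, 9↦8, 10↦1]  zeros at y ∈ {3}
  x = 3: [0↦5, 1↦10, 2↦7, 3↦2, 4↦1, 5↦10, 6↦2, 7↦5, 8↦3, 9↦2, 10↦8]  zeros at y ∈ ∅
  x = 4: [0↦2, 1↦4, 2↦0, 3↦7, 4↦9, 5↦1, 6↦0, 7↦1, 8↦10, 9↦0, 10↦10]  zeros at y ∈ {2, 6, 9}
  x = 5: [0↦1, 1↦2, 2↦10, 3↦9, 4↦5, 5↦4, 6↦1, 7↦2, 8↦2, 9↦7, 10↦1]  zeros at y ∈ ∅
  x = 6: [0↦7, 1↦9, 2↦9, 3↦2, 4↦5, 5↦2, 6↦10, 7↦2, 8↦6, 9↦6, 10↦8]  zeros at y ∈ ∅
  x = 7: [0↦3, 1↦8, 2↦2, 3↦2, 4↦3, 5↦0, 6↦10, 7↦6, 8↦5, 9↦2, 10↦3]  zeros at y ∈ {5}
  x = 8: [0↦5, 1↦4, 2↦5, 3↦3, 4↦4, 5↦3, 6↦6, 7↦8, 8↦4, 9↦0, 10↦2]  zeros at y ∈ {9}
  x = 9: [0↦7, 1↦2, 2↦1, 3↦10, 4↦2, 5↦5, 6↦3, 7↦2, 8↦8, 9↦5, 10↦10]  zeros at y ∈ ∅
  x = 10: [0↦3, 1↦7, 2↦6, 3↦6, 4↦2, 5↦0, 6↦6, 7↦4, 8↦0, 9↦0, 10↦10]  zeros at y ∈ {5, 8, 9}
Collecting zeros: affine points = {(1, 5), (2, 3), (4, 2), (4, 6), (4, 9), (7, 5), (8, 9), (10, 5), (10, 8), (10, 9)}.
Total count |C(F_11)_aff| = 10.


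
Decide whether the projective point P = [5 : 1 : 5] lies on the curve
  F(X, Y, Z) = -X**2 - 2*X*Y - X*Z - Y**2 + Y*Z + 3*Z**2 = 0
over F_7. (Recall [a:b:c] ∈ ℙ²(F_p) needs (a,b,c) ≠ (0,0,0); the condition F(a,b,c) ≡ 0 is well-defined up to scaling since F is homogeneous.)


F(5,1,5) ≡ 5 (mod 7); P is NOT on the curve.

Evaluate F(5, 1, 5) term-by-term (mod 7).
  -X**2 ↦ -1·25·1·1 = -25
  -2*X*Y ↦ -2·5·1·1 = -10
  -X*Z ↦ -1·5·1·5 = -25
  -Y**2 ↦ -1·1·1·1 = -1
  Y*Z ↦ 1·1·1·5 = 5
  3*Z**2 ↦ 3·1·1·25 = 75
Sum: F(5, 1, 5) = (-25) + (-10) + (-25) + (-1) + (5) + (75) = 19.
Reducing mod 7: 19 ≡ 5 (mod 7).
Since F(a, b, c) ≡ 5 ≠ 0 (mod 7), P does NOT lie on the curve.


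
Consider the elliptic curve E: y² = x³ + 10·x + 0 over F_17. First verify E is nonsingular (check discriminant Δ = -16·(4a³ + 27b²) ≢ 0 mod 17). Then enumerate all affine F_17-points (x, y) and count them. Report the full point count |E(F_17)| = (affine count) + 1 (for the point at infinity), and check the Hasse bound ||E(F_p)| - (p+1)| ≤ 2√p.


Affine points = {(0, 0), (4, 6), (4, 11), (6, 2), (6, 15), (11, 8), (11, 9), (13, 7), (13, 10)}; affine count = 9; |E(F_17)| = 10.

Discriminant check: Δ ∝ 4a³ + 27b² = 4·10³ + 27·0² = 4·1000 + 27·0 ≡ 5 (mod 17). Nonzero ⇒ E is nonsingular.
For each x ∈ F_17, compute rhs = x³ + 10·x + 0 mod 17, then count y ∈ F_17 with y² ≡ rhs.
  x = 0: rhs = 0, matching y values: 0 (1 points).
  x = 1: rhs = 11, matching y values: none (0 points).
  x = 2: rhs = 11, matching y values: none (0 points).
  x = 3: rhs = 6, matching y values: none (0 points).
  x = 4: rhs = 2, matching y values: 6, 11 (2 points).
  x = 5: rhs = 5, matching y values: none (0 points).
  x = 6: rhs = 4, matching y values: 2, 15 (2 points).
  x = 7: rhs = 5, matching y values: none (0 points).
  x = 8: rhs = 14, matching y values: none (0 points).
  x = 9: rhs = 3, matching y values: none (0 points).
  x = 10: rhs = 12, matching y values: none (0 points).
  x = 11: rhs = 13, matching y values: 8, 9 (2 points).
  x = 12: rhs = 12, matching y values: none (0 points).
  x = 13: rhs = 15, matching y values: 7, 10 (2 points).
  x = 14: rhs = 11, matching y values: none (0 points).
  x = 15: rhs = 6, matching y values: none (0 points).
  x = 16: rhs = 6, matching y values: none (0 points).
Total affine count: 9.
Full point count |E(F_17)| = 9 + 1 = 10.
Hasse bound: |10 − (17+1)| = |-8| = 8 ≤ 2√17 ≈ 8.2462 ✓.


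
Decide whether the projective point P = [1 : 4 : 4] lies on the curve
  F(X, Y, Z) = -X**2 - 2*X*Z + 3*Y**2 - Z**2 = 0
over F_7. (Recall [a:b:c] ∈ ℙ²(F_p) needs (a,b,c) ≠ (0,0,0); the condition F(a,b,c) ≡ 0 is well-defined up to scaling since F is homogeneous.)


F(1,4,4) ≡ 2 (mod 7); P is NOT on the curve.

Evaluate F(1, 4, 4) term-by-term (mod 7).
  -X**2 ↦ -1·1·1·1 = -1
  -2*X*Z ↦ -2·1·1·4 = -8
  3*Y**2 ↦ 3·1·16·1 = 48
  -Z**2 ↦ -1·1·1·16 = -16
Sum: F(1, 4, 4) = (-1) + (-8) + (48) + (-16) = 23.
Reducing mod 7: 23 ≡ 2 (mod 7).
Since F(a, b, c) ≡ 2 ≠ 0 (mod 7), P does NOT lie on the curve.


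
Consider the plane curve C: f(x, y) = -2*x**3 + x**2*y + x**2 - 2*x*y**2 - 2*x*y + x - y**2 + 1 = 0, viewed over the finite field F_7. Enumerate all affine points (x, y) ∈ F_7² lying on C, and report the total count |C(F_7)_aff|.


Affine F_7-points: {(0, 1), (0, 6), (2, 1), (2, 6), (3, 2), (5, 3), (5, 6), (6, 1), (6, 3)}; count = 9.

For each of the 49 pairs (x, y) ∈ F_7², evaluate f(x, y) mod 7. Record the zeros.
  x = 0: [0↦1, 1↦0, 2↦4, 3↦6, 4↦6, 5↦4, 6↦0]  zeros at y ∈ {1, 6}
  x = 1: [0↦1, 1↦4, 2↦1, 3↦6, 4↦5, 5↦5, 6↦6]  zeros at y ∈ ∅
  x = 2: [0↦5, 1↦0, 2↦6, 3↦2, 4↦2, 5↦6, 6↦0]  zeros at y ∈ {1, 6}
  x = 3: [0↦1, 1↦4, 2↦0, 3↦3, 4↦6, 5↦2, 6↦5]  zeros at y ∈ {2}
  x = 4: [0↦5, 1↦4, 2↦6, 3↦4, 4↦5, 5↦2, 6↦2]  zeros at y ∈ ∅
  x = 5: [0↦5, 1↦2, 2↦5, 3↦0, 4↦1, 5↦1, 6↦0]  zeros at y ∈ {3, 6}
  x = 6: [0↦3, 1↦0, 2↦6, 3↦0, 4↦3, 5↦1, 6↦1]  zeros at y ∈ {1, 3}
Collecting zeros: affine points = {(0, 1), (0, 6), (2, 1), (2, 6), (3, 2), (5, 3), (5, 6), (6, 1), (6, 3)}.
Total count |C(F_7)_aff| = 9.


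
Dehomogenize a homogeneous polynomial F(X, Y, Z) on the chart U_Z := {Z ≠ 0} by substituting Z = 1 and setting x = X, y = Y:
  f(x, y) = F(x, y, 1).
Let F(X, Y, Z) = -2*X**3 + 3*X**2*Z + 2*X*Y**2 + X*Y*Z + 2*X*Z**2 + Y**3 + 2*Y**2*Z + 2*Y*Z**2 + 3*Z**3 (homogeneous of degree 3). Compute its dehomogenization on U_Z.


f(x, y) = -2*x**3 + 3*x**2 + 2*x*y**2 + x*y + 2*x + y**3 + 2*y**2 + 2*y + 3

On U_Z we set Z = 1. Each monomial c·X^i·Y^j·Z^k in F becomes c·x^i·y^j·1^k = c·x^i·y^j.
Substituting Z = 1: F(X, Y, 1) = -2*x**3 + 3*x**2 + 2*x*y**2 + x*y + 2*x + y**3 + 2*y**2 + 2*y + 3.
Note: deg(f) ≤ deg(F) = 3; strict inequality happens when F is divisible by Z (lost terms).


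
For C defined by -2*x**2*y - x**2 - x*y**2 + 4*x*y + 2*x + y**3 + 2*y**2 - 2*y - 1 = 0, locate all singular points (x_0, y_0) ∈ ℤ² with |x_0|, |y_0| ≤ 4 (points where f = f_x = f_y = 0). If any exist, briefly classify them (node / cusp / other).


Singular points: {(1, 0)}; classification: node.

Compute partial derivatives:
  f_x = -4*x*y - 2*x - y**2 + 4*y + 2.
  f_y = -2*x**2 - 2*x*y + 4*x + 3*y**2 + 4*y - 2.
Scan x_0 ∈ {−4, ..., 4}. For each x_0, f_y(x_0, y) is a polynomial in y; find its integer roots y ∈ {−4, ..., 4}, then test f_x and f at those candidates.
  x = -4: f_y(-4, y) = 3*y**2 + 12*y - 50; no integer root y with |y| ≤ 4.
  x = -3: f_y(-3, y) = 3*y**2 + 10*y - 32; vanishes at y ∈ {2}. (-3, 2): f_x = 36 ≠ 0.
  x = -2: f_y(-2, y) = 3*y**2 + 8*y - 18; no integer root y with |y| ≤ 4.
  x = -1: f_y(-1, y) = 3*y**2 + 6*y - 8; no integer root y with |y| ≤ 4.
  x = 0: f_y(0, y) = 3*y**2 + 4*y - 2; no integer root y with |y| ≤ 4.
  x = 1: f_y(1, y) = 3*y**2 + 2*y; vanishes at y ∈ {0}. (1, 0): f_x = 0, f = 0 — SINGULAR.
  x = 2: f_y(2, y) = 3*y**2 - 2; no integer root y with |y| ≤ 4.
  x = 3: f_y(3, y) = 3*y**2 - 2*y - 8; vanishes at y ∈ {2}. (3, 2): f_x = -24 ≠ 0.
  x = 4: f_y(4, y) = 3*y**2 - 4*y - 18; no integer root y with |y| ≤ 4.
Only singular point on the grid: (1, 0).
Classify: substitute x = 1 + u, y = 0 + v and expand: f = -2*u**2*v - u**2 - u*v**2 + v**3 + v**2.
No constant or linear terms (consistent with a singular point). Quadratic part: -u**2 + v**2. Cubic part: -2*u**2*v - u*v**2 + v**3.
The quadratic part v**2 - u**2 = (v − u)(v + u) splits into two distinct linear factors, so there are two distinct tangent lines y − 0 = ±(x − 1) — this is a node (ordinary double point).
Classification: node.
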